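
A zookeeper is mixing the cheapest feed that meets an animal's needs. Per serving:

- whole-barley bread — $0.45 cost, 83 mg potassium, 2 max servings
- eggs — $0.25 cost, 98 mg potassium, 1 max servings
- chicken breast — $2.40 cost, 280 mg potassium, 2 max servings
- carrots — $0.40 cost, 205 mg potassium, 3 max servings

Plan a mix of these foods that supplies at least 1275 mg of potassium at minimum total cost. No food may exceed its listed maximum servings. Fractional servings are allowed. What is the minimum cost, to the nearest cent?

$5.74

Cost per mg of potassium: carrots $0.0020, eggs $0.0026, whole-barley bread $0.0054, chicken breast $0.0086.
Take 3 servings of carrots: +615.0 mg potassium for $1.20 (total $1.20, still need 660.0 mg).
Take 1 serving of eggs: +98.0 mg potassium for $0.25 (total $1.45, still need 562.0 mg).
Take 2 servings of whole-barley bread: +166.0 mg potassium for $0.90 (total $2.35, still need 396.0 mg).
Take 1.414 servings of chicken breast: +396.0 mg potassium for $3.39 (total $5.74, still need 0.0 mg).
Greedy by cheapest-per-mg is optimal for a single linear constraint, so the minimum cost is $5.74.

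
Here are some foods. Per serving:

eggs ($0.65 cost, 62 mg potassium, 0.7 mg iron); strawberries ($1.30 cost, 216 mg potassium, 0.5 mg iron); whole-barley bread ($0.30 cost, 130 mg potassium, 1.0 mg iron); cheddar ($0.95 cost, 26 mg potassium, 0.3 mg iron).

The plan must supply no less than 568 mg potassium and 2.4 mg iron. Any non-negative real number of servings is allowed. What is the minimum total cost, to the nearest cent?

$1.31

At the optimum either one food covers both requirements or two foods hit both targets exactly; no other combination can be cheaper.
eggs only: max(568/62, 2.4/0.7) = 9.161 servings → $5.95.
strawberries only: max(568/216, 2.4/0.5) = 4.8 servings → $6.24.
whole-barley bread only: max(568/130, 2.4/1.0) = 4.369 servings → $1.31.
cheddar only: max(568/26, 2.4/0.3) = 21.85 servings → $20.75.
eggs + strawberries with both tight: 1.95 servings and 2.07 servings → $3.96.
eggs + whole-barley bread with both targets exact would need a negative amount; discard.
eggs + cheddar: intersection lies outside the first quadrant.
strawberries + whole-barley bread with both tight: 1.695 servings and 1.552 servings → $2.67.
strawberries + cheddar with both tight: 2.085 servings and 4.525 servings → $7.01.
whole-barley bread + cheddar: intersection lies outside the first quadrant.
Cheapest feasible corner: $1.31.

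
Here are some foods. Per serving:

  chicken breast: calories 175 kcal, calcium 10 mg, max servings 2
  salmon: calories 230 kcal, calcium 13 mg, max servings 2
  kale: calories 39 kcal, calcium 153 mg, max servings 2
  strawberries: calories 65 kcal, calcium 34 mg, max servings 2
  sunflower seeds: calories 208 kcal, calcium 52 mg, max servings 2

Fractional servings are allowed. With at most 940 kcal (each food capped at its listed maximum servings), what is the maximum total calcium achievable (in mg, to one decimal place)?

Calcium per kcal: kale 3.923, strawberries 0.5231, sunflower seeds 0.25, chicken breast 0.05714, salmon 0.05652.
Take 2 servings of kale: uses 78 kcal, +306.0 mg calcium (running total 306.0 mg).
Take 2 servings of strawberries: uses 130 kcal, +68.0 mg calcium (running total 374.0 mg).
Take 2 servings of sunflower seeds: uses 416 kcal, +104.0 mg calcium (running total 478.0 mg).
Take 1.806 servings of chicken breast: uses 316 kcal, +18.1 mg calcium (running total 496.1 mg).
Filling greedily by calcium-per-kcal is optimal for one linear limit, giving 496.1 mg.

496.1 mg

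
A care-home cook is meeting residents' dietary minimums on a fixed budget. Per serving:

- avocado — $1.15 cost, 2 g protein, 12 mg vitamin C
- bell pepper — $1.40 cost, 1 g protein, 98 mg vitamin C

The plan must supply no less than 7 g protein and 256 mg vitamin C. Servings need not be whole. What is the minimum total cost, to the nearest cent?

$5.94

At the optimum either one food covers both requirements or two foods hit both targets exactly; no other combination can be cheaper.
avocado only: max(7/2, 256/12) = 21.33 servings → $24.53.
bell pepper only: max(7/1, 256/98) = 7 servings → $9.80.
avocado + bell pepper with both tight: 2.337 servings and 2.326 servings → $5.94.
So the least-cost plan costs $5.94.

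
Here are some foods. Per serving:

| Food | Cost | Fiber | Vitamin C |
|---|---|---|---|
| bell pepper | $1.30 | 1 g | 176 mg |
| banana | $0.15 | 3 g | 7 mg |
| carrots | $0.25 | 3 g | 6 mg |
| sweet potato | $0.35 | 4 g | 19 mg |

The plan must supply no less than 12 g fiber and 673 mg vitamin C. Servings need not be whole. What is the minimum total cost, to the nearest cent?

$5.24

Two binding constraints pin down two serving amounts, so the optimal mix uses at most two foods. The candidates are each food alone (scaled to the tighter of fiber/vitamin C) and each pair with both constraints tight.
bell pepper only: max(12/1, 673/176) = 12 servings → $15.60.
banana only: max(12/3, 673/7) = 96.14 servings → $14.42.
carrots only: max(12/3, 673/6) = 112.2 servings → $28.04.
sweet potato only: max(12/4, 673/19) = 35.42 servings → $12.40.
bell pepper + banana with both tight: 3.714 servings and 2.762 servings → $5.24.
bell pepper + carrots with both tight: 3.73 servings and 2.757 servings → $5.54.
bell pepper + sweet potato with both tight: 3.597 servings and 2.101 servings → $5.41.
banana + carrots: intersection lies outside the first quadrant.
banana + sweet potato: the both-tight solution has a negative serving — not a feasible corner.
carrots + sweet potato: the both-tight solution has a negative serving — not a feasible corner.
The minimum over all feasible corners is $5.24.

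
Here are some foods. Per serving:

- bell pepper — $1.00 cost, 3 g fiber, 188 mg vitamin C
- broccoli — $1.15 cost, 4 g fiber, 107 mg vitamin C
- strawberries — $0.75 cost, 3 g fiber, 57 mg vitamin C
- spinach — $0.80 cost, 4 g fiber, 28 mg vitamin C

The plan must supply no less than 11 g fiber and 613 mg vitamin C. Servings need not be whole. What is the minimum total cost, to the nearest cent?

$3.48

Two binding constraints pin down two serving amounts, so the optimal mix uses at most two foods. The candidates are each food alone (scaled to the tighter of fiber/vitamin C) and each pair with both constraints tight.
bell pepper only: max(11/3, 613/188) = 3.667 servings → $3.67.
broccoli only: max(11/4, 613/107) = 5.729 servings → $6.59.
strawberries only: max(11/3, 613/57) = 10.75 servings → $8.07.
spinach only: max(11/4, 613/28) = 21.89 servings → $17.51.
bell pepper + broccoli with both tight: 2.958 servings and 0.5313 servings → $3.57.
bell pepper + strawberries with both tight: 3.084 servings and 0.5827 servings → $3.52.
bell pepper + spinach with both tight: 3.21 servings and 0.3428 servings → $3.48.
broccoli + strawberries with both targets exact would need a negative amount; discard.
broccoli + spinach with both targets exact would need a negative amount; discard.
strawberries + spinach with both targets exact would need a negative amount; discard.
The minimum over all feasible corners is $3.48.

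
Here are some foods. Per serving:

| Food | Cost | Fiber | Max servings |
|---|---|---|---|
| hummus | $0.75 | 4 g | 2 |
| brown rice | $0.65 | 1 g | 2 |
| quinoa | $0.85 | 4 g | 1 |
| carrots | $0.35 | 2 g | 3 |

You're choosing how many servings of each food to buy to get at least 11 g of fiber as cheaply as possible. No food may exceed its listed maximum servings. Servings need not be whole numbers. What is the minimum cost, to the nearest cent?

Cost per g of fiber: carrots $0.1750, hummus $0.1875, quinoa $0.2125, brown rice $0.6500.
Take 3 servings of carrots: +6.0 g fiber for $1.05 (total $1.05, still need 5.0 g).
Take 1.25 servings of hummus: +5.0 g fiber for $0.94 (total $1.99, still need 0.0 g).
Greedy by cheapest-per-g is optimal for a single linear constraint, so the minimum cost is $1.99.

$1.99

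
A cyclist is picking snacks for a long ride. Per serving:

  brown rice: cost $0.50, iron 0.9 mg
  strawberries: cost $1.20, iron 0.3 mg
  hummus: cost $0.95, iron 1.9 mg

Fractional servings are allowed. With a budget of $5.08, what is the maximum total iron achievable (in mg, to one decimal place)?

Iron per dollar: hummus 2, brown rice 1.8, strawberries 0.25.
With no serving limits, spend the whole cost allowance on hummus: $5.08 / $0.95 × 1.9 mg = 10.2 mg.

10.2 mg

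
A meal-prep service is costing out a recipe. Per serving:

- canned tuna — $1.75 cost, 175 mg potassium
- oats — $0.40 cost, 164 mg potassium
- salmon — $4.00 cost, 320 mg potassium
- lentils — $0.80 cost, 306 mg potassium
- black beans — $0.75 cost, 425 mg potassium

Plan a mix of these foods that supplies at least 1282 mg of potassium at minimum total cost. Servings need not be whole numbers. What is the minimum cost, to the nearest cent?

Cost per mg of potassium: black beans $0.0018, oats $0.0024, lentils $0.0026, canned tuna $0.0100, salmon $0.0125.
With no serving limits, use only black beans: 1282 mg / 425 mg = 3.016 servings × $0.75 = $2.26.

$2.26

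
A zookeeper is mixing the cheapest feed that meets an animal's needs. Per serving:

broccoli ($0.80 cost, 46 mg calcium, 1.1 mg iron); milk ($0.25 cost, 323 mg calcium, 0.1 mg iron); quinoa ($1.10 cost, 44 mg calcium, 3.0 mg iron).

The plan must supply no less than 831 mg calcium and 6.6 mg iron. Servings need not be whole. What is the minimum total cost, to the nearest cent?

$2.91

A basic optimal solution has at most two foods positive. Try each food alone and each pair with both targets met exactly.
broccoli only: max(831/46, 6.6/1.1) = 18.07 servings → $14.45.
milk only: max(831/323, 6.6/0.1) = 66 servings → $16.50.
quinoa only: max(831/44, 6.6/3.0) = 18.89 servings → $20.77.
broccoli + milk with both tight: 5.842 servings and 1.741 servings → $5.11.
broccoli + quinoa: intersection lies outside the first quadrant.
milk + quinoa with both tight: 2.283 servings and 2.124 servings → $2.91.
The minimum over all feasible corners is $2.91.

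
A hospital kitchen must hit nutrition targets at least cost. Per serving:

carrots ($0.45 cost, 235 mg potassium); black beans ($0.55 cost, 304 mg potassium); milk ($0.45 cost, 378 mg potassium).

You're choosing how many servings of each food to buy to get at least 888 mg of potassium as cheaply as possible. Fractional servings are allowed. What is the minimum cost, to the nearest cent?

$1.06

Cost per mg of potassium: milk $0.0012, black beans $0.0018, carrots $0.0019.
With no serving limits, use only milk: 888 mg / 378 mg = 2.349 servings × $0.45 = $1.06.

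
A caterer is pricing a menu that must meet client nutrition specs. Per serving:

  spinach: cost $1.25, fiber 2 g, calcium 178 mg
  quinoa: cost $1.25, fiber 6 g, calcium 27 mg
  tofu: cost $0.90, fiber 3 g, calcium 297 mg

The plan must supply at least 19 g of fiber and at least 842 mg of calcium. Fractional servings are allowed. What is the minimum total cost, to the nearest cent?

Compare the cost at each extreme point of the feasible region.
spinach only: max(19/2, 842/178) = 9.5 servings → $11.88.
quinoa only: max(19/6, 842/27) = 31.19 servings → $38.98.
tofu only: max(19/3, 842/297) = 6.333 servings → $5.70.
spinach + quinoa with both tight: 4.476 servings and 1.675 servings → $7.69.
spinach + tofu: the both-tight solution has a negative serving — not a feasible corner.
quinoa + tofu with both tight: 1.832 servings and 2.668 servings → $4.69.
The minimum over all feasible corners is $4.69.

$4.69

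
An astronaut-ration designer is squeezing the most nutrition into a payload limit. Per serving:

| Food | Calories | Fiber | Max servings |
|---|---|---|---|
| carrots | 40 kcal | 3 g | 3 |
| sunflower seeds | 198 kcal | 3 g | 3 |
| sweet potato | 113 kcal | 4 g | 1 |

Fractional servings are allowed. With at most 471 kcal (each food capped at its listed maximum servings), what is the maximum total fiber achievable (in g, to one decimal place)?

16.6 g

Fiber per kcal: carrots 0.075, sweet potato 0.0354, sunflower seeds 0.01515.
Take 3 servings of carrots: uses 120 kcal, +9.0 g fiber (running total 9.0 g).
Take 1 serving of sweet potato: uses 113 kcal, +4.0 g fiber (running total 13.0 g).
Take 1.202 servings of sunflower seeds: uses 238 kcal, +3.6 g fiber (running total 16.6 g).
Filling greedily by fiber-per-kcal is optimal for one linear limit, giving 16.6 g.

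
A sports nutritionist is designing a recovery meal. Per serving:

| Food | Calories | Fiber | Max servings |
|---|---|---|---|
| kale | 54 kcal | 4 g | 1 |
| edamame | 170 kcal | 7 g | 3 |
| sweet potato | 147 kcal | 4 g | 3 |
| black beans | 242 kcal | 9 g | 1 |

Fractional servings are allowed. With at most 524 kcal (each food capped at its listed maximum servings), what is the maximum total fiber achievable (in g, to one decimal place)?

Fiber per kcal: kale 0.07407, edamame 0.04118, black beans 0.03719, sweet potato 0.02721.
Take 1 serving of kale: uses 54 kcal, +4.0 g fiber (running total 4.0 g).
Take 2.765 servings of edamame: uses 470 kcal, +19.4 g fiber (running total 23.4 g).
Greedy by best ratio exhausts the calories allowance optimally: 23.4 g.

23.4 g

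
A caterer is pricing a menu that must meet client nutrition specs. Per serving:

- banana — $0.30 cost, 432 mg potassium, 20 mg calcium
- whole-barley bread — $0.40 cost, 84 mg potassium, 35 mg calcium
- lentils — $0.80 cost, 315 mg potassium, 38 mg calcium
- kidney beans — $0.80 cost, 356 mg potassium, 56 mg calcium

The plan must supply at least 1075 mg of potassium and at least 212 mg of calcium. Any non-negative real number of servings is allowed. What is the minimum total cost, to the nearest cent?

$2.53

Minimising a linear cost over {potassium ≥ 1075, calcium ≥ 212, servings ≥ 0} — the optimum is at a vertex, using one or two foods.
banana only: max(1075/432, 212/20) = 10.6 servings → $3.18.
whole-barley bread only: max(1075/84, 212/35) = 12.8 servings → $5.12.
lentils only: max(1075/315, 212/38) = 5.579 servings → $4.46.
kidney beans only: max(1075/356, 212/56) = 3.786 servings → $3.03.
banana + whole-barley bread with both tight: 1.474 servings and 5.215 servings → $2.53.
banana + lentils: intersection lies outside the first quadrant.
banana + kidney beans: intersection lies outside the first quadrant.
whole-barley bread + lentils with both tight: 3.31 servings and 2.53 servings → $3.35.
whole-barley bread + kidney beans with both tight: 1.969 servings and 2.555 servings → $2.83.
lentils + kidney beans with both targets exact would need a negative amount; discard.
Cheapest feasible corner: $2.53.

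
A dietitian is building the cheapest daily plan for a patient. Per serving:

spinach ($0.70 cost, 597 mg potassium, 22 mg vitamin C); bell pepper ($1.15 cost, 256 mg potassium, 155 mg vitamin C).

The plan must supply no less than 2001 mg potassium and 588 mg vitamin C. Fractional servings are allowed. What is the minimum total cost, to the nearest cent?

$5.35

A basic optimal solution has at most two foods positive. Try each food alone and each pair with both targets met exactly.
spinach only: max(2001/597, 588/22) = 26.73 servings → $18.71.
bell pepper only: max(2001/256, 588/155) = 7.816 servings → $8.99.
spinach + bell pepper with both tight: 1.837 servings and 3.533 servings → $5.35.
Cheapest feasible corner: $5.35.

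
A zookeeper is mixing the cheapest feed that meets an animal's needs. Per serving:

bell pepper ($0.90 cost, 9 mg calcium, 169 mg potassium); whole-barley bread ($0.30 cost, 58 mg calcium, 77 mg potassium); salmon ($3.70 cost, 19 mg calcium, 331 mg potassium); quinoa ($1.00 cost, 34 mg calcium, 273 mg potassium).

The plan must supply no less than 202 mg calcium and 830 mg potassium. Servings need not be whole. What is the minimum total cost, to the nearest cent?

At the optimum either one food covers both requirements or two foods hit both targets exactly; no other combination can be cheaper.
bell pepper only: max(202/9, 830/169) = 22.44 servings → $20.20.
whole-barley bread only: max(202/58, 830/77) = 10.78 servings → $3.23.
salmon only: max(202/19, 830/331) = 10.63 servings → $39.34.
quinoa only: max(202/34, 830/273) = 5.941 servings → $5.94.
bell pepper + whole-barley bread with both tight: 3.577 servings and 2.928 servings → $4.10.
bell pepper + salmon with both targets exact would need a negative amount; discard.
bell pepper + quinoa with both targets exact would need a negative amount; discard.
whole-barley bread + salmon with both tight: 2.881 servings and 1.837 servings → $7.66.
whole-barley bread + quinoa with both tight: 2.037 servings and 2.466 servings → $3.08.
salmon + quinoa with both targets exact would need a negative amount; discard.
The minimum over all feasible corners is $3.08.

$3.08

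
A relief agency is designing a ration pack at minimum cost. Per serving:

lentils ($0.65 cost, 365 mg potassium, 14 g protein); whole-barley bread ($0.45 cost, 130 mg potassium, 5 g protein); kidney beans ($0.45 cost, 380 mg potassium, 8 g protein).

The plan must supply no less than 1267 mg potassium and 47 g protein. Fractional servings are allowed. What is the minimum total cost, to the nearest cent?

Two binding constraints pin down two serving amounts, so the optimal mix uses at most two foods. The candidates are each food alone (scaled to the tighter of potassium/protein) and each pair with both constraints tight.
lentils only: max(1267/365, 47/14) = 3.471 servings → $2.26.
whole-barley bread only: max(1267/130, 47/5) = 9.746 servings → $4.39.
kidney beans only: max(1267/380, 47/8) = 5.875 servings → $2.64.
lentils + whole-barley bread: intersection lies outside the first quadrant.
lentils + kidney beans with both tight: 3.218 servings and 0.2429 servings → $2.20.
whole-barley bread + kidney beans with both tight: 8.981 servings and 0.2616 servings → $4.16.
The minimum over all feasible corners is $2.20.

$2.20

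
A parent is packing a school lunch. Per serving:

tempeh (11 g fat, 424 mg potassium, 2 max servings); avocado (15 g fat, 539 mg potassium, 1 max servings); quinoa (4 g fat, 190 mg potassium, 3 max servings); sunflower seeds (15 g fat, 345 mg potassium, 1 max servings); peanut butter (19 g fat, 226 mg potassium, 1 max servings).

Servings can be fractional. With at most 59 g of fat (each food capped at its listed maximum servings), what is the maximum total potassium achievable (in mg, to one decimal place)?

Potassium per g fat: quinoa 47.5, tempeh 38.55, avocado 35.93, sunflower seeds 23, peanut butter 11.89.
Take 3 servings of quinoa: uses 12 g fat, +570.0 mg potassium (running total 570.0 mg).
Take 2 servings of tempeh: uses 22 g fat, +848.0 mg potassium (running total 1418.0 mg).
Take 1 serving of avocado: uses 15 g fat, +539.0 mg potassium (running total 1957.0 mg).
Take 0.6667 servings of sunflower seeds: uses 10 g fat, +230.0 mg potassium (running total 2187.0 mg).
Filling greedily by potassium-per-g fat is optimal for one linear limit, giving 2187.0 mg.

2187.0 mg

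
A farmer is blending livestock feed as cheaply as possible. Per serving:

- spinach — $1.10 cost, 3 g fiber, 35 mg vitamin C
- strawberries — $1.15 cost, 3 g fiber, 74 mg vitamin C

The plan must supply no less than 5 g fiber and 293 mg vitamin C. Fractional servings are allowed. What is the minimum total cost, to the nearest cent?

$4.55

spinach only: max(5/3, 293/35) = 8.371 servings → $9.21.
strawberries only: max(5/3, 293/74) = 3.959 servings → $4.55.
spinach + strawberries: the both-tight solution has a negative serving — not a feasible corner.
So the least-cost plan costs $4.55.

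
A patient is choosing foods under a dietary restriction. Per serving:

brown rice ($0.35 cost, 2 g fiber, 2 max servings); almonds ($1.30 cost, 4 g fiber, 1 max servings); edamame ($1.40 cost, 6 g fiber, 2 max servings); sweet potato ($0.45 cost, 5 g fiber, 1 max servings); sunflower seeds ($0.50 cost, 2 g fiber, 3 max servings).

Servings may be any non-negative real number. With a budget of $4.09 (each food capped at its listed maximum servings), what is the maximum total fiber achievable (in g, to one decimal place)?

21.6 g

Fiber per dollar: sweet potato 11.11, brown rice 5.714, edamame 4.286, sunflower seeds 4, almonds 3.077.
Take 1 serving of sweet potato: spends $0.45, +5.0 g fiber (running total 5.0 g).
Take 2 servings of brown rice: spends $0.70, +4.0 g fiber (running total 9.0 g).
Take 2 servings of edamame: spends $2.80, +12.0 g fiber (running total 21.0 g).
Take 0.28 servings of sunflower seeds: spends $0.14, +0.6 g fiber (running total 21.6 g).
Greedy by best ratio exhausts the cost allowance optimally: 21.6 g.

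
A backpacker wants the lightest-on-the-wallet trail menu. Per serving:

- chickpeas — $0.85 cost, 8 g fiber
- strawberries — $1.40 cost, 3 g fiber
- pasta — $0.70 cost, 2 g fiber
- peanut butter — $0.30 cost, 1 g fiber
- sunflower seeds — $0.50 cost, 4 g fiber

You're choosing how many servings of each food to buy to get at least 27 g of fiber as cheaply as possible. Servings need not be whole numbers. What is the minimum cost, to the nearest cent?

Cost per g of fiber: chickpeas $0.1062, sunflower seeds $0.1250, peanut butter $0.3000, pasta $0.3500, strawberries $0.4667.
With no serving limits, use only chickpeas: 27 g / 8 g = 3.375 servings × $0.85 = $2.87.

$2.87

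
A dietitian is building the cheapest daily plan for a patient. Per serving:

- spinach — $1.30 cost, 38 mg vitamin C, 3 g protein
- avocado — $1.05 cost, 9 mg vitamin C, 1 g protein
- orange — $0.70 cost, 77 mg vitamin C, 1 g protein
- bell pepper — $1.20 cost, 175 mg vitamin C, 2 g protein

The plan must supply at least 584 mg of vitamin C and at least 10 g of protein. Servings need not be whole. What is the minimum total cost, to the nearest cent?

Two binding constraints pin down two serving amounts, so the optimal mix uses at most two foods. The candidates are each food alone (scaled to the tighter of vitamin C/protein) and each pair with both constraints tight.
spinach only: max(584/38, 10/3) = 15.37 servings → $19.98.
avocado only: max(584/9, 10/1) = 64.89 servings → $68.13.
orange only: max(584/77, 10/1) = 10 servings → $7.00.
bell pepper only: max(584/175, 10/2) = 5 servings → $6.00.
spinach + avocado: the both-tight solution has a negative serving — not a feasible corner.
spinach + orange with both tight: 0.9637 servings and 7.109 servings → $6.23.
spinach + bell pepper with both tight: 1.296 servings and 3.056 servings → $5.35.
avocado + orange with both tight: 2.735 servings and 7.265 servings → $7.96.
avocado + bell pepper with both tight: 3.707 servings and 3.146 servings → $7.67.
orange + bell pepper with both targets exact would need a negative amount; discard.
Cheapest feasible corner: $5.35.

$5.35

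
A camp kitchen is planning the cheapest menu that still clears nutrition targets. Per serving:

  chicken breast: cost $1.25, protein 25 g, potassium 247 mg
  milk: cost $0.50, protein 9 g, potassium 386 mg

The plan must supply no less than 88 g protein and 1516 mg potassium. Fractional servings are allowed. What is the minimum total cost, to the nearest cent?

For a min-cost LP with two ≥-constraints, a basic feasible solution has at most two positive variables.
chicken breast only: max(88/25, 1516/247) = 6.138 servings → $7.67.
milk only: max(88/9, 1516/386) = 9.778 servings → $4.89.
chicken breast + milk with both tight: 2.737 servings and 2.176 servings → $4.51.
So the least-cost plan costs $4.51.

$4.51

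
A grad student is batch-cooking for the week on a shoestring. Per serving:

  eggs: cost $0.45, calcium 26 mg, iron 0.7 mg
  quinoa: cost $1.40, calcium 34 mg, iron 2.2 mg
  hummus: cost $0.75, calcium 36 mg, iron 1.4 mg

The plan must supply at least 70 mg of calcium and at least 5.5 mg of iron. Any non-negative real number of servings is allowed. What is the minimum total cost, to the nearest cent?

$2.95

Two binding constraints pin down two serving amounts, so the optimal mix uses at most two foods. The candidates are each food alone (scaled to the tighter of calcium/iron) and each pair with both constraints tight.
eggs only: max(70/26, 5.5/0.7) = 7.857 servings → $3.54.
quinoa only: max(70/34, 5.5/2.2) = 2.5 servings → $3.50.
hummus only: max(70/36, 5.5/1.4) = 3.929 servings → $2.95.
eggs + quinoa with both targets exact would need a negative amount; discard.
eggs + hummus with both targets exact would need a negative amount; discard.
quinoa + hummus: the both-tight solution has a negative serving — not a feasible corner.
The minimum over all feasible corners is $2.95.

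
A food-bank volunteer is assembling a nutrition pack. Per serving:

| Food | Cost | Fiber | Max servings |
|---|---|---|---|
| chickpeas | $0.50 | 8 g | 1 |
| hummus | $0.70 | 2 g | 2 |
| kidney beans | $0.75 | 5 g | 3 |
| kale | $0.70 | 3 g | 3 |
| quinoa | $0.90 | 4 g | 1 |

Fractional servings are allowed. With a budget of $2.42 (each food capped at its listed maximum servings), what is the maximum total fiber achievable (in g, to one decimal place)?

20.8 g

Fiber per dollar: chickpeas 16, kidney beans 6.667, quinoa 4.444, kale 4.286, hummus 2.857.
Take 1 serving of chickpeas: spends $0.50, +8.0 g fiber (running total 8.0 g).
Take 2.56 servings of kidney beans: spends $1.92, +12.8 g fiber (running total 20.8 g).
Greedy by best ratio exhausts the cost allowance optimally: 20.8 g.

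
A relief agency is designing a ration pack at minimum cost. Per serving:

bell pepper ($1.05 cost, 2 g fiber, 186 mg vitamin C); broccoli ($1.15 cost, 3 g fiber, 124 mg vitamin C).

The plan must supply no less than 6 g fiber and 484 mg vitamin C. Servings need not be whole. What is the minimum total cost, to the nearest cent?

bell pepper only: max(6/2, 484/186) = 3 servings → $3.15.
broccoli only: max(6/3, 484/124) = 3.903 servings → $4.49.
bell pepper + broccoli with both tight: 2.284 servings and 0.4774 servings → $2.95.
Cheapest feasible corner: $2.95.

$2.95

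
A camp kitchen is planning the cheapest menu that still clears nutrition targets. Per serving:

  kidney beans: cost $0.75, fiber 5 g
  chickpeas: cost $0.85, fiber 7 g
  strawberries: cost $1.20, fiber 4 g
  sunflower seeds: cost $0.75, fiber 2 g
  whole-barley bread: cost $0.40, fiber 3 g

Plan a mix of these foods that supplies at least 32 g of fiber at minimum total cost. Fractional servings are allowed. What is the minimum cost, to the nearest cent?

Cost per g of fiber: chickpeas $0.1214, whole-barley bread $0.1333, kidney beans $0.1500, strawberries $0.3000, sunflower seeds $0.3750.
With no serving limits, use only chickpeas: 32 g / 7 g = 4.571 servings × $0.85 = $3.89.

$3.89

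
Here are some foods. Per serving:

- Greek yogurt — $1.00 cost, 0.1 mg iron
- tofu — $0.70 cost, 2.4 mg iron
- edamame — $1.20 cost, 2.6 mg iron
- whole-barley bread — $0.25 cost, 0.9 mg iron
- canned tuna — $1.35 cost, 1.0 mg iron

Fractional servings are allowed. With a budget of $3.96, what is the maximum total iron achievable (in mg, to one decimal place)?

14.3 mg

Iron per dollar: whole-barley bread 3.6, tofu 3.429, edamame 2.167, canned tuna 0.7407, Greek yogurt 0.1.
With no serving limits, spend the whole cost allowance on whole-barley bread: $3.96 / $0.25 × 0.9 mg = 14.3 mg.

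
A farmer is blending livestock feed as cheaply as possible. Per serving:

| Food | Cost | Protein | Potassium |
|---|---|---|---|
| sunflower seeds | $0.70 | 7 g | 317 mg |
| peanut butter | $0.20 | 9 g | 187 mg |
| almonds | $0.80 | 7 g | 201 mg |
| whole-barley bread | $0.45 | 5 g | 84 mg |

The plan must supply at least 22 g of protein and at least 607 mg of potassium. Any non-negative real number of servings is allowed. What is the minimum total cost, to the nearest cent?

This is a tiny linear program; its minimum lies at a vertex of the feasible set. List the vertices and price them.
sunflower seeds only: max(22/7, 607/317) = 3.143 servings → $2.20.
peanut butter only: max(22/9, 607/187) = 3.246 servings → $0.65.
almonds only: max(22/7, 607/201) = 3.143 servings → $2.51.
whole-barley bread only: max(22/5, 607/84) = 7.226 servings → $3.25.
sunflower seeds + peanut butter with both tight: 0.8737 servings and 1.765 servings → $0.96.
sunflower seeds + almonds with both targets exact would need a negative amount; discard.
sunflower seeds + whole-barley bread with both tight: 1.191 servings and 2.733 servings → $2.06.
peanut butter + almonds with both tight: 0.346 servings and 2.698 servings → $2.23.
peanut butter + whole-barley bread with both targets exact would need a negative amount; discard.
almonds + whole-barley bread with both tight: 2.847 servings and 0.4149 servings → $2.46.
The minimum over all feasible corners is $0.65.

$0.65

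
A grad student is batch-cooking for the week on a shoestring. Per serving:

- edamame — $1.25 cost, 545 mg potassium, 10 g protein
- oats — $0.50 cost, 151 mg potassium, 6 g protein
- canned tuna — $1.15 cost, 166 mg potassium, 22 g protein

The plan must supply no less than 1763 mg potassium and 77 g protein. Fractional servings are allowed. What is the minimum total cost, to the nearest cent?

$5.86

At the optimum either one food covers both requirements or two foods hit both targets exactly; no other combination can be cheaper.
edamame only: max(1763/545, 77/10) = 7.7 servings → $9.62.
oats only: max(1763/151, 77/6) = 12.83 servings → $6.42.
canned tuna only: max(1763/166, 77/22) = 10.62 servings → $12.21.
edamame + oats with both targets exact would need a negative amount; discard.
edamame + canned tuna with both tight: 2.517 servings and 2.356 servings → $5.86.
oats + canned tuna with both tight: 11.18 servings and 0.451 servings → $6.11.
So the least-cost plan costs $5.86.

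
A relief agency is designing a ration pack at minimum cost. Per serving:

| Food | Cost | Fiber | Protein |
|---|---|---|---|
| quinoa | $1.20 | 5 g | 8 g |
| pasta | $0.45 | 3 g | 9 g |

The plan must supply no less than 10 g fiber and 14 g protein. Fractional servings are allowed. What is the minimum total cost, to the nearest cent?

For a min-cost LP with two ≥-constraints, a basic feasible solution has at most two positive variables.
quinoa only: max(10/5, 14/8) = 2 servings → $2.40.
pasta only: max(10/3, 14/9) = 3.333 servings → $1.50.
quinoa + pasta: the both-tight solution has a negative serving — not a feasible corner.
The minimum over all feasible corners is $1.50.

$1.50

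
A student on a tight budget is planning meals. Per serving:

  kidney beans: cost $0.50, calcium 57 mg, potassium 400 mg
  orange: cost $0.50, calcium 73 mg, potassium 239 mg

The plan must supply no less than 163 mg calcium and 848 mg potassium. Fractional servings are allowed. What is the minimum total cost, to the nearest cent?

$1.28

kidney beans only: max(163/57, 848/400) = 2.86 servings → $1.43.
orange only: max(163/73, 848/239) = 3.548 servings → $1.77.
kidney beans + orange with both tight: 1.473 servings and 1.083 servings → $1.28.
The minimum over all feasible corners is $1.28.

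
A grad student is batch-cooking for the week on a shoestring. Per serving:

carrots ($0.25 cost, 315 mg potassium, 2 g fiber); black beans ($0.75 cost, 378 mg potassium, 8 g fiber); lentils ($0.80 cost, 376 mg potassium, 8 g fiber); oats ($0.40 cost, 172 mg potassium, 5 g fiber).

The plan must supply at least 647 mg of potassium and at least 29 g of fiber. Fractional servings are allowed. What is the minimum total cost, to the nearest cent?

Minimising a linear cost over {potassium ≥ 647, fiber ≥ 29, servings ≥ 0} — the optimum is at a vertex, using one or two foods.
carrots only: max(647/315, 29/2) = 14.5 servings → $3.62.
black beans only: max(647/378, 29/8) = 3.625 servings → $2.72.
lentils only: max(647/376, 29/8) = 3.625 servings → $2.90.
oats only: max(647/172, 29/5) = 5.8 servings → $2.32.
carrots + black beans: the both-tight solution has a negative serving — not a feasible corner.
carrots + lentils with both targets exact would need a negative amount; discard.
carrots + oats: the both-tight solution has a negative serving — not a feasible corner.
black beans + lentils: the both-tight solution has a negative serving — not a feasible corner.
black beans + oats with both targets exact would need a negative amount; discard.
lentils + oats: intersection lies outside the first quadrant.
The minimum over all feasible corners is $2.32.

$2.32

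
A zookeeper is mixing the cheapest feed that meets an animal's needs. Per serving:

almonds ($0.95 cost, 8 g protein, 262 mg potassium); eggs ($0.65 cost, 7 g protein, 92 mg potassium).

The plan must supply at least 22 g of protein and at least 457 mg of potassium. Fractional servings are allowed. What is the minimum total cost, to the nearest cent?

This is a tiny linear program; its minimum lies at a vertex of the feasible set. List the vertices and price them.
almonds only: max(22/8, 457/262) = 2.75 servings → $2.61.
eggs only: max(22/7, 457/92) = 4.967 servings → $3.23.
almonds + eggs with both tight: 1.07 servings and 1.92 servings → $2.26.
The minimum over all feasible corners is $2.26.

$2.26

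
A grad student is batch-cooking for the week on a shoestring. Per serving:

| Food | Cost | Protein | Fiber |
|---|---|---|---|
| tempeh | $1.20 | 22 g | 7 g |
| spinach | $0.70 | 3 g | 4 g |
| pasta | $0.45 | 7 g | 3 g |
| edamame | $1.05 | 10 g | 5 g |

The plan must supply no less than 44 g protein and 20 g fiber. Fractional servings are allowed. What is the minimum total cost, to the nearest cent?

$3.00

With two linear requirements the optimum uses one or two foods; enumerate the corners.
tempeh only: max(44/22, 20/7) = 2.857 servings → $3.43.
spinach only: max(44/3, 20/4) = 14.67 servings → $10.27.
pasta only: max(44/7, 20/3) = 6.667 servings → $3.00.
edamame only: max(44/10, 20/5) = 4.4 servings → $4.62.
tempeh + spinach with both tight: 1.731 servings and 1.97 servings → $3.46.
tempeh + pasta with both targets exact would need a negative amount; discard.
tempeh + edamame with both tight: 0.5 servings and 3.3 servings → $4.07.
spinach + pasta with both tight: 0.4211 servings and 6.105 servings → $3.04.
spinach + edamame with both targets exact would need a negative amount; discard.
pasta + edamame with both tight: 4 servings and 1.6 servings → $3.48.
So the least-cost plan costs $3.00.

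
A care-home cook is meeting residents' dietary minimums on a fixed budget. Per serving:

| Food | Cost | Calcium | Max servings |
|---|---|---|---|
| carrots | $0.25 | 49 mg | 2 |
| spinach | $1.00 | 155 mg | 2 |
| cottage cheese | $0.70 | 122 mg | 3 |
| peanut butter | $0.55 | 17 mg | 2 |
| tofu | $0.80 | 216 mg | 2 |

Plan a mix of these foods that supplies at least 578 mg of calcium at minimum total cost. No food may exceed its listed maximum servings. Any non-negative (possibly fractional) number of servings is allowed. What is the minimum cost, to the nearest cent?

Cost per mg of calcium: tofu $0.0037, carrots $0.0051, cottage cheese $0.0057, spinach $0.0065, peanut butter $0.0324.
Take 2 servings of tofu: +432.0 mg calcium for $1.60 (total $1.60, still need 146.0 mg).
Take 2 servings of carrots: +98.0 mg calcium for $0.50 (total $2.10, still need 48.0 mg).
Take 0.3934 servings of cottage cheese: +48.0 mg calcium for $0.28 (total $2.38, still need 0.0 mg).
Greedy by cheapest-per-mg is optimal for a single linear constraint, so the minimum cost is $2.38.

$2.38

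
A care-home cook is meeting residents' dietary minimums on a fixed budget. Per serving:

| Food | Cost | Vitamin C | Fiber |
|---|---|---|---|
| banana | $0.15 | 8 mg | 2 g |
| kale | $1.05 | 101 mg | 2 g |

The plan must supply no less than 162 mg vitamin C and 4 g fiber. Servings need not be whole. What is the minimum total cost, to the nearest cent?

$1.71

The cheapest plan sits at a corner of the feasible region — with two constraints it uses at most two foods.
banana only: max(162/8, 4/2) = 20.25 servings → $3.04.
kale only: max(162/101, 4/2) = 2 servings → $2.10.
banana + kale with both tight: 0.4301 servings and 1.57 servings → $1.71.
The minimum over all feasible corners is $1.71.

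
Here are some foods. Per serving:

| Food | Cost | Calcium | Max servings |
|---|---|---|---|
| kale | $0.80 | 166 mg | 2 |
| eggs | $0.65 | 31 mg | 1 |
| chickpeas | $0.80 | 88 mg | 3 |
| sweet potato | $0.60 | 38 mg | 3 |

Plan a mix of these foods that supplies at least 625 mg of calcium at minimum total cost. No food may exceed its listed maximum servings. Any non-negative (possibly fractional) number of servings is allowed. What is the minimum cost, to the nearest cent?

$4.46

Cost per mg of calcium: kale $0.0048, chickpeas $0.0091, sweet potato $0.0158, eggs $0.0210.
Take 2 servings of kale: +332.0 mg calcium for $1.60 (total $1.60, still need 293.0 mg).
Take 3 servings of chickpeas: +264.0 mg calcium for $2.40 (total $4.00, still need 29.0 mg).
Take 0.7632 servings of sweet potato: +29.0 mg calcium for $0.46 (total $4.46, still need 0.0 mg).
Greedy by cheapest-per-mg is optimal for a single linear constraint, so the minimum cost is $4.46.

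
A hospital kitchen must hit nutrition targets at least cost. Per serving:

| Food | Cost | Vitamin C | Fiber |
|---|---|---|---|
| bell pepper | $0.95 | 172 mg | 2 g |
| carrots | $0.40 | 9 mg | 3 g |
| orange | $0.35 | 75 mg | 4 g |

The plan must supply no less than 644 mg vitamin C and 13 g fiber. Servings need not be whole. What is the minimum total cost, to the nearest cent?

$3.01

Two binding constraints pin down two serving amounts, so the optimal mix uses at most two foods. The candidates are each food alone (scaled to the tighter of vitamin C/fiber) and each pair with both constraints tight.
bell pepper only: max(644/172, 13/2) = 6.5 servings → $6.17.
carrots only: max(644/9, 13/3) = 71.56 servings → $28.62.
orange only: max(644/75, 13/4) = 8.587 servings → $3.01.
bell pepper + carrots with both tight: 3.645 servings and 1.904 servings → $4.22.
bell pepper + orange with both tight: 2.976 servings and 1.762 servings → $3.44.
carrots + orange: the both-tight solution has a negative serving — not a feasible corner.
Cheapest feasible corner: $3.01.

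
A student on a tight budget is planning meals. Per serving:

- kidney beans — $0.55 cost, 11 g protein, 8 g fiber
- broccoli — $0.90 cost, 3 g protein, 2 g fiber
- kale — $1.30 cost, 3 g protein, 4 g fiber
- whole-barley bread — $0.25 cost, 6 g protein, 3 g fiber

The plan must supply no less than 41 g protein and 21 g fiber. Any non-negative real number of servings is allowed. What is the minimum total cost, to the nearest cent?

$1.73

Check every corner: each single food scaled to meet both minima, and each pair solved so both constraints bind.
kidney beans only: max(41/11, 21/8) = 3.727 servings → $2.05.
broccoli only: max(41/3, 21/2) = 13.67 servings → $12.30.
kale only: max(41/3, 21/4) = 13.67 servings → $17.77.
whole-barley bread only: max(41/6, 21/3) = 7 servings → $1.75.
kidney beans + broccoli: the both-tight solution has a negative serving — not a feasible corner.
kidney beans + kale: the both-tight solution has a negative serving — not a feasible corner.
kidney beans + whole-barley bread with both tight: 0.2 servings and 6.467 servings → $1.73.
broccoli + kale: intersection lies outside the first quadrant.
broccoli + whole-barley bread with both tight: 1 serving and 6.333 servings → $2.48.
kale + whole-barley bread with both tight: 0.2 servings and 6.733 servings → $1.94.
Cheapest feasible corner: $1.73.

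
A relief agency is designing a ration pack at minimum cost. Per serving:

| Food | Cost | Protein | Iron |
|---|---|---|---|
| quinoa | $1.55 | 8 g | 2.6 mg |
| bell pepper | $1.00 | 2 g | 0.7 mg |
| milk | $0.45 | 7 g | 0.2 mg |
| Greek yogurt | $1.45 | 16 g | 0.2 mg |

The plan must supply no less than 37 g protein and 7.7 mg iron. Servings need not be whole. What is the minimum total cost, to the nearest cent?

Two binding constraints pin down two serving amounts, so the optimal mix uses at most two foods. The candidates are each food alone (scaled to the tighter of protein/iron) and each pair with both constraints tight.
quinoa only: max(37/8, 7.7/2.6) = 4.625 servings → $7.17.
bell pepper only: max(37/2, 7.7/0.7) = 18.5 servings → $18.50.
milk only: max(37/7, 7.7/0.2) = 38.5 servings → $17.32.
Greek yogurt only: max(37/16, 7.7/0.2) = 38.5 servings → $55.83.
quinoa + bell pepper with both targets exact would need a negative amount; discard.
quinoa + milk with both tight: 2.801 servings and 2.084 servings → $5.28.
quinoa + Greek yogurt with both tight: 2.895 servings and 0.865 servings → $5.74.
bell pepper + milk with both tight: 10.33 servings and 2.333 servings → $11.38.
bell pepper + Greek yogurt with both tight: 10.72 servings and 0.9722 servings → $12.13.
milk + Greek yogurt with both targets exact would need a negative amount; discard.
So the least-cost plan costs $5.28.

$5.28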